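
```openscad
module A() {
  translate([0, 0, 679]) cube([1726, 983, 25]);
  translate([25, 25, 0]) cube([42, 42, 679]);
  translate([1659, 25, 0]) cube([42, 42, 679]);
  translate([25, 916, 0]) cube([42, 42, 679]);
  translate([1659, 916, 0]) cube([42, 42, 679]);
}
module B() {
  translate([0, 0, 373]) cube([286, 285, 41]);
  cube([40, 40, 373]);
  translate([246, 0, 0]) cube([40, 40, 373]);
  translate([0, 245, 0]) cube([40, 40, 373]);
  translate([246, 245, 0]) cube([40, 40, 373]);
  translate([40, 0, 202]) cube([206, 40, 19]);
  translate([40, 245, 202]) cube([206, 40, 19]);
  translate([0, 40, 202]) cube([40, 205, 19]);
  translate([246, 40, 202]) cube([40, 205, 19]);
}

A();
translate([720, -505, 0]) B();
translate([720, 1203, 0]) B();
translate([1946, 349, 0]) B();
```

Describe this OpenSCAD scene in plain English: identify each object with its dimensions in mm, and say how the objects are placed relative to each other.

A is a rectangular dining table. The top is 1726×983×25 mm with its upper surface at z = 704 mm. It stands on four 42×42 mm square legs, each inset 25 mm from the nearest pair of top edges, running from the floor to the underside of the top.

B is a four-legged stool. The seat is 286×285 mm, 41 mm thick, top at z = 414 mm. It stands on four square legs, each 40×40 mm in cross-section, from z = 0 to the seat underside, each flush with a corner of the seat. Four stretchers, 40 mm wide and 19 mm tall, connect adjacent legs with their undersides at z = 202 mm, each running between the inner faces of the legs it joins and aligned with the legs' outer faces on the other axis.

Three stools sit around the table at the −y, +y, +x sides.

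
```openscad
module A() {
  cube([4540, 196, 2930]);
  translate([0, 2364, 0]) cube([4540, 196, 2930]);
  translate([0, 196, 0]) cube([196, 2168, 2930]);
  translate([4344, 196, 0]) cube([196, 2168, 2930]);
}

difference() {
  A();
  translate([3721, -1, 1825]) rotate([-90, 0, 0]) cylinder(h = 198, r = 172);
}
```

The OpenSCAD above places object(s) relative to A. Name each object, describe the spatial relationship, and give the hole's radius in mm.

The subtracted cylinder has r = 172 mm.

A is a house frame. The house frame has a circular hole through its front wall. The hole's radius is 172 mm.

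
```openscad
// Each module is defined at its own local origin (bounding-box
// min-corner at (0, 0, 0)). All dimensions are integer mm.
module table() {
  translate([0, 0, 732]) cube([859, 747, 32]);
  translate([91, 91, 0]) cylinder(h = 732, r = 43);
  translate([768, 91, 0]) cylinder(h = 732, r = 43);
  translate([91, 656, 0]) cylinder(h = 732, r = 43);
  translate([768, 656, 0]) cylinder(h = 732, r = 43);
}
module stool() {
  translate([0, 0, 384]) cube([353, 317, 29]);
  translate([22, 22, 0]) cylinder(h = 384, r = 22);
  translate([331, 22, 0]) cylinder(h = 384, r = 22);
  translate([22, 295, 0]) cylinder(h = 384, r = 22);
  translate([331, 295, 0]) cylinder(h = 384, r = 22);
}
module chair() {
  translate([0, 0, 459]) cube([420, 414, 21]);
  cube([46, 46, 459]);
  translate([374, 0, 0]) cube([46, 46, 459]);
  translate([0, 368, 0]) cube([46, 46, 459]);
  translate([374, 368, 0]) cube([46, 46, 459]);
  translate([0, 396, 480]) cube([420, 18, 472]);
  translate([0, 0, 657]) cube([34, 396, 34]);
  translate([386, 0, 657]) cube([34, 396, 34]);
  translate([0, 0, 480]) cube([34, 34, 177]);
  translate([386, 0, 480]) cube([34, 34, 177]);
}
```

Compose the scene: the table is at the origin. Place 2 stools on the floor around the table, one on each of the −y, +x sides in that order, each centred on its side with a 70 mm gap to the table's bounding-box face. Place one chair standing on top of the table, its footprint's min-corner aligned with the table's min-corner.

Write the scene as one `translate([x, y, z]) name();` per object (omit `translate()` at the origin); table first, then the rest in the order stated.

table();
translate([253, -387, 0]) stool();
translate([929, 215, 0]) stool();
translate([0, 0, 764]) chair();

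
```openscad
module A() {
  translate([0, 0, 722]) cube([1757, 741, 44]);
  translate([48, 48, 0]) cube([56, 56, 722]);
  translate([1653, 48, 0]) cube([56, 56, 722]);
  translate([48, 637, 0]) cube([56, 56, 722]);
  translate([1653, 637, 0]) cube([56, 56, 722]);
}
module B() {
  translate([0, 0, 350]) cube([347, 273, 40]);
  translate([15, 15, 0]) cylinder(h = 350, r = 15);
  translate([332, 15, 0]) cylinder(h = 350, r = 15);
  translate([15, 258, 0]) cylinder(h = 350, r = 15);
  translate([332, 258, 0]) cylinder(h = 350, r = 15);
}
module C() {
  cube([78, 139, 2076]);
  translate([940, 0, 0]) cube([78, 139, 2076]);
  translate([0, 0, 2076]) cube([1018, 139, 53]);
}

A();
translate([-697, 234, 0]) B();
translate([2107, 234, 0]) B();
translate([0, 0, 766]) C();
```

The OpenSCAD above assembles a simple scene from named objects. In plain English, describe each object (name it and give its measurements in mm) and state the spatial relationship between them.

A is a table: top 1757 mm (x) × 741 mm (y), 44 mm thick, upper face at z = 766 mm, on four 56×56 mm square legs, each inset 48 mm from the nearest pair of top edges, running from z = 0 to the bottom of the top.

B is a simple wooden stool: a rectangular seat 347 mm (x) by 273 mm (y), 40 mm thick, top face at z = 390 mm, on four round legs, each 30 mm in diameter. The legs rest on z = 0, each leg's axis is inset half a diameter from the nearest pair of seat edges (so the leg's bounding box is flush with the corner).

C is a rectangular door frame: two vertical jambs of 78×139 mm section, 2076 mm tall, with a clear opening 862 mm wide between their inner faces. A header 53 mm tall and 139 mm deep lies on top of the jambs and spans the full outside width.

Two stools sit around the table at the −x, +x sides. The door frame is on top of the table.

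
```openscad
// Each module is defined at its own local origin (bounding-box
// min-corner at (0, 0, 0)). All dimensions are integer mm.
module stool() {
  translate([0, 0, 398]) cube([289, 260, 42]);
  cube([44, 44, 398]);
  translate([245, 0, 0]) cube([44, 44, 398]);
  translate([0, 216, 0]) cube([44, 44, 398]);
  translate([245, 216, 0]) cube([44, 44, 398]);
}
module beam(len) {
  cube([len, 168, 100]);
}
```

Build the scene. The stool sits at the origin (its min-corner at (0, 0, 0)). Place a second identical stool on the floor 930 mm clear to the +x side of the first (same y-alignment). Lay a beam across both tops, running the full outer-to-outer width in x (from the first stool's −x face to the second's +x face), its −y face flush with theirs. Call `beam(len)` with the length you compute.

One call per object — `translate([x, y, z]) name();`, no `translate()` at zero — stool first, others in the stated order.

stool();
translate([1219, 0, 0]) stool();
translate([0, 0, 440]) beam(1508);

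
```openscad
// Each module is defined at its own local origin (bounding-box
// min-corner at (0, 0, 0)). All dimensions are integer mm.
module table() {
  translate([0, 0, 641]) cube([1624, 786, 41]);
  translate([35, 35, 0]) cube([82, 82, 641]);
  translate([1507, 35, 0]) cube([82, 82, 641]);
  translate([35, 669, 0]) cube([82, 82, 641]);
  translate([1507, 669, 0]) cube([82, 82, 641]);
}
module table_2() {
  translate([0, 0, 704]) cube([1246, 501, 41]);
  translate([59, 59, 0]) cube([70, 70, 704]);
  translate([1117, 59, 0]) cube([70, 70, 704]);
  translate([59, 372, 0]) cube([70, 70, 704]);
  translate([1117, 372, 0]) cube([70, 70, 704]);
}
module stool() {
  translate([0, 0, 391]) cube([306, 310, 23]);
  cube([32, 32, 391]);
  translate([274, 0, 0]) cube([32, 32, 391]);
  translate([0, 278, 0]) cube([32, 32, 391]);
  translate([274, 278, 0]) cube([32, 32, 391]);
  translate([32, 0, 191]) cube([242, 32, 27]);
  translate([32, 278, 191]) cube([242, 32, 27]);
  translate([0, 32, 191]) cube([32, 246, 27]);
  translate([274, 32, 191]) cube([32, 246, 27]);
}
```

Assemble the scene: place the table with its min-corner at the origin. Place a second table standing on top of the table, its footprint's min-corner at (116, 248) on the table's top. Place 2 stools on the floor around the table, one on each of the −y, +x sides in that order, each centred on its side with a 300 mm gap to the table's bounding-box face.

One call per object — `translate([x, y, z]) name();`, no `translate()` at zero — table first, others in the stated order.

table();
translate([116, 248, 682]) table_2();
translate([659, -610, 0]) stool();
translate([1924, 238, 0]) stool();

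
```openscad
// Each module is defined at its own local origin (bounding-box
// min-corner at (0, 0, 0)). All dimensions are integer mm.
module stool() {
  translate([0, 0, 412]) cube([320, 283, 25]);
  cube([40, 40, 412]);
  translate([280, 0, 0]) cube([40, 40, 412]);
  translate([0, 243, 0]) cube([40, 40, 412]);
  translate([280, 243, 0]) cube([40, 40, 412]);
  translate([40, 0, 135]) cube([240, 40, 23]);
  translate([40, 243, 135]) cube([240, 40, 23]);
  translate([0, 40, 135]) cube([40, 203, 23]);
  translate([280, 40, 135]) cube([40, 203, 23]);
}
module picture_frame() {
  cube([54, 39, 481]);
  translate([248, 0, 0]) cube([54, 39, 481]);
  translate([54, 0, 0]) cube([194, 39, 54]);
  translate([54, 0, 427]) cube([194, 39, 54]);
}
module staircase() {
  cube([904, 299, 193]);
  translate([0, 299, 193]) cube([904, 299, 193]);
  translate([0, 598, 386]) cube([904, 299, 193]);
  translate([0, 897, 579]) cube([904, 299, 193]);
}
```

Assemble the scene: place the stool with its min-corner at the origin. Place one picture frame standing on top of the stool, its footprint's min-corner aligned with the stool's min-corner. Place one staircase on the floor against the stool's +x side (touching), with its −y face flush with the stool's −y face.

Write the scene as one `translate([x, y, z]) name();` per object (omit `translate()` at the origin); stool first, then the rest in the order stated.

stool();
translate([0, 0, 437]) picture_frame();
translate([320, 0, 0]) staircase();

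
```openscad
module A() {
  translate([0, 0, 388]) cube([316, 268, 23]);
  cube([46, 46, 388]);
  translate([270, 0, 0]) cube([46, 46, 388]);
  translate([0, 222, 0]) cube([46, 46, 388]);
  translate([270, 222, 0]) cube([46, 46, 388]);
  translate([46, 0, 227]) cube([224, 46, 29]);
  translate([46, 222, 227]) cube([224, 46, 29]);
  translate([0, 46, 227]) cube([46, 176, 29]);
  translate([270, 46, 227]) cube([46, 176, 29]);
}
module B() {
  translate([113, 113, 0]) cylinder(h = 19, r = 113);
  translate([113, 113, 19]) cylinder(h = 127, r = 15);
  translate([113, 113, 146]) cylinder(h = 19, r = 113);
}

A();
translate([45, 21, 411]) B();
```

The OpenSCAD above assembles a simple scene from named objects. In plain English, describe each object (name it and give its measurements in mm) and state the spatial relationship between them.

A is a four-legged stool. The seat is a 316×268×23 mm slab whose top surface is at z = 411 mm; four square legs, each 46×46 mm in cross-section, run from the floor (z = 0) to the underside of the seat, each flush with a corner of the seat. Four stretchers, 46 mm wide and 29 mm tall, connect adjacent legs with their undersides at z = 227 mm, each running between the inner faces of the legs it joins and aligned with the legs' outer faces on the other axis.

B is a spool: two coaxial disc flanges of radius 113 mm and thickness 19 mm, joined by a core cylinder of radius 15 mm and height 127 mm. The lower flange rests on z = 0 and the three cylinders share a vertical axis.

The spool is on top of the stool, centred.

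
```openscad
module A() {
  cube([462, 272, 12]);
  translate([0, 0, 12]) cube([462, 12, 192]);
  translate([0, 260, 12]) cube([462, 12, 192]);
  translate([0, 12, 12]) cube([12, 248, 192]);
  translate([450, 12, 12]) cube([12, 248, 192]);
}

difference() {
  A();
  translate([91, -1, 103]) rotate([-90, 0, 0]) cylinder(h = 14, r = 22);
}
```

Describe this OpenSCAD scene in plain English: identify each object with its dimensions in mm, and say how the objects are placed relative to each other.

A is an open-topped rectangular box: outside dimensions 462×272×204 mm, with a uniform wall and base thickness of 12 mm. The base is a full 462×272 slab on the floor; four walls sit on top of the base. The front and back walls (the −y and +y sides) span the full width; the two side walls fit between them.

The open box has a circular hole of radius 22 mm through its front wall, centred at (x = 91, z = 103).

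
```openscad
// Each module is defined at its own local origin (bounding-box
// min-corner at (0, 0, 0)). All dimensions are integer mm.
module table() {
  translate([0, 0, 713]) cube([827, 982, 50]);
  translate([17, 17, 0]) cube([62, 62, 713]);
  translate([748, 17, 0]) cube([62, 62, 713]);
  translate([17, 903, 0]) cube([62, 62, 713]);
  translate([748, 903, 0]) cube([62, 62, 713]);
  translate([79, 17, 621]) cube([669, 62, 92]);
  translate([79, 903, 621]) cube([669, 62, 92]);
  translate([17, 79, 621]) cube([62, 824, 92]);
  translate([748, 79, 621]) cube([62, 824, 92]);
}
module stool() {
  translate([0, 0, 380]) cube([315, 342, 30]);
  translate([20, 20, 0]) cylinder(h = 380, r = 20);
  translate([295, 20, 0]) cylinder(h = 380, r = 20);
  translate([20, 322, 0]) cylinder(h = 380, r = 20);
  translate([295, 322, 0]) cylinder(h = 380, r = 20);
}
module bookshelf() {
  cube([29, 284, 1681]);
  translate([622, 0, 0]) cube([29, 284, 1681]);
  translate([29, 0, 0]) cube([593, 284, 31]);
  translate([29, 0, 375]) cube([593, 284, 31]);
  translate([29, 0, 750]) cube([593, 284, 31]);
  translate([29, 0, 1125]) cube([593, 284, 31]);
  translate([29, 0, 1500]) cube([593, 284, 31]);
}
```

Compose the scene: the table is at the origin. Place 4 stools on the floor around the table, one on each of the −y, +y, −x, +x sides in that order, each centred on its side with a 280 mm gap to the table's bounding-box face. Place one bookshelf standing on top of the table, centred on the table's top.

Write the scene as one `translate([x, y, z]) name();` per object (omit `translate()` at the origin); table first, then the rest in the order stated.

table();
translate([256, -622, 0]) stool();
translate([256, 1262, 0]) stool();
translate([-595, 320, 0]) stool();
translate([1107, 320, 0]) stool();
translate([88, 349, 763]) bookshelf();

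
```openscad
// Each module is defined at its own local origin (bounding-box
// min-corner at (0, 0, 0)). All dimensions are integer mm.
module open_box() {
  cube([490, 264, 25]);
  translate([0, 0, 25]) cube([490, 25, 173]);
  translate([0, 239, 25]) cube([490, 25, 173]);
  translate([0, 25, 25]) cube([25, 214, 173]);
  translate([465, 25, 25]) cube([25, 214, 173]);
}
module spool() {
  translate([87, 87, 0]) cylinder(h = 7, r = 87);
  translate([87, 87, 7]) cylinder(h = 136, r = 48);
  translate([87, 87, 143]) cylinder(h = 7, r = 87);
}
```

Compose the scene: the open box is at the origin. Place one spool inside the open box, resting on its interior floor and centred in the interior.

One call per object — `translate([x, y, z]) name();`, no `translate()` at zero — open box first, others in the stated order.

open_box();
translate([158, 45, 25]) spool();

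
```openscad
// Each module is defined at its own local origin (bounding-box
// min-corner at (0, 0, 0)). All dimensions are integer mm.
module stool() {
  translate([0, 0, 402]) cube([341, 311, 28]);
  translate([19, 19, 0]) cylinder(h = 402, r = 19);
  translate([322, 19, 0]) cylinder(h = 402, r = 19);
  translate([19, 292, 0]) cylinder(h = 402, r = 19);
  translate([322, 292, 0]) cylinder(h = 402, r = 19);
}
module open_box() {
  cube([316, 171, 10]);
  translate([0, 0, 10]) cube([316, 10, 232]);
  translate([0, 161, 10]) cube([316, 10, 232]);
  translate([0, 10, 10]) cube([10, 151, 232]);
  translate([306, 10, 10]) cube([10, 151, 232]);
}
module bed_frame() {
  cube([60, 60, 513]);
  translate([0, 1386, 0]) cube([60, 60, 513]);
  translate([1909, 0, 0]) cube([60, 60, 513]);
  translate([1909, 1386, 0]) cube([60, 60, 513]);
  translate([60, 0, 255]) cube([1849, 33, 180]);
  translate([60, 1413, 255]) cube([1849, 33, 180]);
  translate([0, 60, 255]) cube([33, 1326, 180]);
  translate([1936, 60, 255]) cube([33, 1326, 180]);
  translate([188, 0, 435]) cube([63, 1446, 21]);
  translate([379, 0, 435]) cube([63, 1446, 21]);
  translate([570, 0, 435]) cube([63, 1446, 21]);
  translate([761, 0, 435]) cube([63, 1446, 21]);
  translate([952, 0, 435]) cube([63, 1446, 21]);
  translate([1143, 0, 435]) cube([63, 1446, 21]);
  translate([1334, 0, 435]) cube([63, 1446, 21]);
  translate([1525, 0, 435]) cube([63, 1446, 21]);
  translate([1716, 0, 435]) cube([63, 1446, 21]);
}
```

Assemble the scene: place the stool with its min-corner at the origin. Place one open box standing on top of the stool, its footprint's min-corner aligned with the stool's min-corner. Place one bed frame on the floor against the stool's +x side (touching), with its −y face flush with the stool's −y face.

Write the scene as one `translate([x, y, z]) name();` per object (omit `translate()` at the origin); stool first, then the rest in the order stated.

stool();
translate([0, 0, 430]) open_box();
translate([341, 0, 0]) bed_frame();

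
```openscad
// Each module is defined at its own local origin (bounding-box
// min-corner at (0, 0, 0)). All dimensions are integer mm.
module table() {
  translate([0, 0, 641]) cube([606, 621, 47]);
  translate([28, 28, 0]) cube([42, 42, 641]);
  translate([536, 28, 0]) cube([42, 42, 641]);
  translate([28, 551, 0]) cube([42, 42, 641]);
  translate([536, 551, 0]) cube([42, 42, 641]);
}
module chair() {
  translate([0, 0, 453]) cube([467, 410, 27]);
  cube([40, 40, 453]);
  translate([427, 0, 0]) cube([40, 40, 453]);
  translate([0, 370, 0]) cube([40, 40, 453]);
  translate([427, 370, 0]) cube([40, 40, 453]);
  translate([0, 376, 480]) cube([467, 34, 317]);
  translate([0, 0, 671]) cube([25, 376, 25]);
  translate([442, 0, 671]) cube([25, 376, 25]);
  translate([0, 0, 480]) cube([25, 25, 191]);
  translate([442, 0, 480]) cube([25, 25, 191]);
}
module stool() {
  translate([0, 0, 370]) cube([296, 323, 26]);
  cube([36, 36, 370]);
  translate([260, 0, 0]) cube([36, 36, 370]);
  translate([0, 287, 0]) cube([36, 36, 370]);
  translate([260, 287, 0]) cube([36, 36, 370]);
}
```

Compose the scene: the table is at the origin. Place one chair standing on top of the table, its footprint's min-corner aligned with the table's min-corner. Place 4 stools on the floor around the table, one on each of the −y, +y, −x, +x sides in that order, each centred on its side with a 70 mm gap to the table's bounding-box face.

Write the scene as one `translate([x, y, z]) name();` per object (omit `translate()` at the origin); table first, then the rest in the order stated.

table();
translate([0, 0, 688]) chair();
translate([155, -393, 0]) stool();
translate([155, 691, 0]) stool();
translate([-366, 149, 0]) stool();
translate([676, 149, 0]) stool();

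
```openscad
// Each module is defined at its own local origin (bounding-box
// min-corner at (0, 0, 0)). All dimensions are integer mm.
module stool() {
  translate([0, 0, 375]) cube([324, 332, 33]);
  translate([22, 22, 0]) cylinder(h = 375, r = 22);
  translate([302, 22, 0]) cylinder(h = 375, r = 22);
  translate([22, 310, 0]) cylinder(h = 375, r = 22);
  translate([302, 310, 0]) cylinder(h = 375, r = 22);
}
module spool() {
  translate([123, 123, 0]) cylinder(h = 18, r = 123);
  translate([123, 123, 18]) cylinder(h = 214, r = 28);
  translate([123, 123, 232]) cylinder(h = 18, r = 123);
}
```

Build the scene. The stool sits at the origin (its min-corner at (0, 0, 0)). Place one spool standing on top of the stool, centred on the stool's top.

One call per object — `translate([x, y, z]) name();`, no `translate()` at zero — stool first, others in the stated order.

stool();
translate([39, 43, 408]) spool();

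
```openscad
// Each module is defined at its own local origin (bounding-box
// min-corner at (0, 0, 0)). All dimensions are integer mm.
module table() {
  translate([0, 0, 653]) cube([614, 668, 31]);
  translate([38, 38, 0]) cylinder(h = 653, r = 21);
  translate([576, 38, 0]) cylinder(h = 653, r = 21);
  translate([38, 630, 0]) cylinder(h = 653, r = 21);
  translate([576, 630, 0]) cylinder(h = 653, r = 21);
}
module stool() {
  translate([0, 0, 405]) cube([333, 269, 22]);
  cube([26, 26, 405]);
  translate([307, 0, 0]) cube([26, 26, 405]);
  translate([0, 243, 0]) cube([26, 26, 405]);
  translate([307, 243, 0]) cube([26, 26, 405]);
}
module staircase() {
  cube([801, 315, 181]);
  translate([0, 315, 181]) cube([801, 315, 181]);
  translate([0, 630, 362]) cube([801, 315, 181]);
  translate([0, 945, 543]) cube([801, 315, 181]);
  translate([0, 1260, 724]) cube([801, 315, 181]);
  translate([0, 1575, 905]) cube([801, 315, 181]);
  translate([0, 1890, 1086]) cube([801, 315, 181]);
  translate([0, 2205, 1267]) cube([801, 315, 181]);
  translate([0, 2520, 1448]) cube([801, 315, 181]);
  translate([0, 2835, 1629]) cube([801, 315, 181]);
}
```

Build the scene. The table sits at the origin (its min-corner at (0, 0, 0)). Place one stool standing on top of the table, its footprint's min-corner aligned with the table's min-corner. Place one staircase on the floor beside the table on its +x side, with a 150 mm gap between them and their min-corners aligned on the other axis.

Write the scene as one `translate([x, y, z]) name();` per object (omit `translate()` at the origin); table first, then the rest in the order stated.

table();
translate([0, 0, 684]) stool();
translate([764, 0, 0]) staircase();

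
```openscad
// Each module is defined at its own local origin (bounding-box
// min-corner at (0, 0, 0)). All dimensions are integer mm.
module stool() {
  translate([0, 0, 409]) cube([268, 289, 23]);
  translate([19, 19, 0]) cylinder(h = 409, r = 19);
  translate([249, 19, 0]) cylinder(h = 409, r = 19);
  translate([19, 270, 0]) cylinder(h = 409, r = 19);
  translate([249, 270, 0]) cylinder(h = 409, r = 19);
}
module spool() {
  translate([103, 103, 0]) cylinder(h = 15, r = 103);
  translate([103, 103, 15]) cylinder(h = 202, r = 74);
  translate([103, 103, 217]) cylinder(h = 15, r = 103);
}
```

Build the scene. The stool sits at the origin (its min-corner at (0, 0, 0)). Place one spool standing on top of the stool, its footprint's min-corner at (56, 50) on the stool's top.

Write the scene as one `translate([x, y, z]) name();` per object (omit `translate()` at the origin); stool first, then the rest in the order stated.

stool();
translate([56, 50, 432]) spool();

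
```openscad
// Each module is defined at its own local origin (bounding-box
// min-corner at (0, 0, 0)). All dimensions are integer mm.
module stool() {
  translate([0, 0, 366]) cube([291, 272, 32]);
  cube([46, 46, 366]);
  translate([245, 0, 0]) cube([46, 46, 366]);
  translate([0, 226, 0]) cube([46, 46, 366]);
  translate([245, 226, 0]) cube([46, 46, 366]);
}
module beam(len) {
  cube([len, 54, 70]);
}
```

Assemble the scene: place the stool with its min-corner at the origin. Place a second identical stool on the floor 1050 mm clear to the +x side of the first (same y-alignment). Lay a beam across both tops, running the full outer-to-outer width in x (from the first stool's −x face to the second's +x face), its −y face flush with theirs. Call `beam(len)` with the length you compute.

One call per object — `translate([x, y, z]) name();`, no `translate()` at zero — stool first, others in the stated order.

stool();
translate([1341, 0, 0]) stool();
translate([0, 0, 398]) beam(1632);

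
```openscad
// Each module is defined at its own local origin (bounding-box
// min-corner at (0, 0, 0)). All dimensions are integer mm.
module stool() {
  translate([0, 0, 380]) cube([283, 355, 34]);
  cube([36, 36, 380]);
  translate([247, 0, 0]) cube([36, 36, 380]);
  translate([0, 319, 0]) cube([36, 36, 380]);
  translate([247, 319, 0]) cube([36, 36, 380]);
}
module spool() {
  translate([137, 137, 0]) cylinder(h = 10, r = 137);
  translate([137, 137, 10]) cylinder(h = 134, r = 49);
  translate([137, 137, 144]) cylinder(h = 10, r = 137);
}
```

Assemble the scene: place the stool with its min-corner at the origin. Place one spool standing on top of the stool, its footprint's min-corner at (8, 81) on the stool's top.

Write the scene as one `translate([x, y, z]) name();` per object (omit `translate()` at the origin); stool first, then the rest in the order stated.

stool();
translate([8, 81, 414]) spool();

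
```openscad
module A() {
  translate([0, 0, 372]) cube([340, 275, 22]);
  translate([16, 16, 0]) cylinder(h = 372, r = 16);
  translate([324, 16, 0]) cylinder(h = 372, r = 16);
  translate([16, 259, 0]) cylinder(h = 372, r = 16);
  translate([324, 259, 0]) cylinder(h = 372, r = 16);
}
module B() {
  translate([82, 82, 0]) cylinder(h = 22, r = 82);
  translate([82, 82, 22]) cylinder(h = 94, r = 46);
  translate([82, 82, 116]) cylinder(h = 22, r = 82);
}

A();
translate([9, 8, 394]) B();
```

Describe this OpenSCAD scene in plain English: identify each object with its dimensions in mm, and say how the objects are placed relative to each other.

A is a simple wooden stool: a rectangular seat 340 mm (x) by 275 mm (y), 22 mm thick, top face at z = 394 mm, on four round legs, each 32 mm in diameter. The legs rest on z = 0, each leg's axis is inset half a diameter from the nearest pair of seat edges (so the leg's bounding box is flush with the corner).

B is a spool: two coaxial disc flanges of radius 82 mm and thickness 22 mm, joined by a core cylinder of radius 46 mm and height 94 mm. The lower flange rests on z = 0 and the three cylinders share a vertical axis.

The spool is on top of the stool.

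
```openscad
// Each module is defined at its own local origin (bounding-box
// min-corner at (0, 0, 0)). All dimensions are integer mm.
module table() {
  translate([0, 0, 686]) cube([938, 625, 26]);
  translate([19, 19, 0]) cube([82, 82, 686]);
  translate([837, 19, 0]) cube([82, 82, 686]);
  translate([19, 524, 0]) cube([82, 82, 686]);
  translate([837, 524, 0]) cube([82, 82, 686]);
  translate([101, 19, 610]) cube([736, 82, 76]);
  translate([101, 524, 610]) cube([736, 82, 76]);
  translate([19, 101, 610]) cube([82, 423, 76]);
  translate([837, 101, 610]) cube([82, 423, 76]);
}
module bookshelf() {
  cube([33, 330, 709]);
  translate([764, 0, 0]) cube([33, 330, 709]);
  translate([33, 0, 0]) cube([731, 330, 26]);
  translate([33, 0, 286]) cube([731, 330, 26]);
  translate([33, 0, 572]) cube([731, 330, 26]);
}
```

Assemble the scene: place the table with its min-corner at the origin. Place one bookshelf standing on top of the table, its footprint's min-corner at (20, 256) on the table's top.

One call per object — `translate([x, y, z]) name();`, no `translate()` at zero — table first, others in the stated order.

table();
translate([20, 256, 712]) bookshelf();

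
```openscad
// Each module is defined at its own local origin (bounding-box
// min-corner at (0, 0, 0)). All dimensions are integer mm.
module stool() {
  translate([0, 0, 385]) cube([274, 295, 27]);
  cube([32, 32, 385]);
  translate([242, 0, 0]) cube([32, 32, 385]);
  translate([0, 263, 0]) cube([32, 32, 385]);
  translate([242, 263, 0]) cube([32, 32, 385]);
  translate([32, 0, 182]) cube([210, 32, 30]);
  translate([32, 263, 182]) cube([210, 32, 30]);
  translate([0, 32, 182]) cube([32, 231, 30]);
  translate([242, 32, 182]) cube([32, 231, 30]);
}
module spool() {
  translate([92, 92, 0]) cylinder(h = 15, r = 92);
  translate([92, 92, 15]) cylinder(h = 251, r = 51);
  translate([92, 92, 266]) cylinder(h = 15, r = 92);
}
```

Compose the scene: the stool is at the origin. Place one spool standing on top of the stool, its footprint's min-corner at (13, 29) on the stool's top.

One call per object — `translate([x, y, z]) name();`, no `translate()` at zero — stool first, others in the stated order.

stool();
translate([13, 29, 412]) spool();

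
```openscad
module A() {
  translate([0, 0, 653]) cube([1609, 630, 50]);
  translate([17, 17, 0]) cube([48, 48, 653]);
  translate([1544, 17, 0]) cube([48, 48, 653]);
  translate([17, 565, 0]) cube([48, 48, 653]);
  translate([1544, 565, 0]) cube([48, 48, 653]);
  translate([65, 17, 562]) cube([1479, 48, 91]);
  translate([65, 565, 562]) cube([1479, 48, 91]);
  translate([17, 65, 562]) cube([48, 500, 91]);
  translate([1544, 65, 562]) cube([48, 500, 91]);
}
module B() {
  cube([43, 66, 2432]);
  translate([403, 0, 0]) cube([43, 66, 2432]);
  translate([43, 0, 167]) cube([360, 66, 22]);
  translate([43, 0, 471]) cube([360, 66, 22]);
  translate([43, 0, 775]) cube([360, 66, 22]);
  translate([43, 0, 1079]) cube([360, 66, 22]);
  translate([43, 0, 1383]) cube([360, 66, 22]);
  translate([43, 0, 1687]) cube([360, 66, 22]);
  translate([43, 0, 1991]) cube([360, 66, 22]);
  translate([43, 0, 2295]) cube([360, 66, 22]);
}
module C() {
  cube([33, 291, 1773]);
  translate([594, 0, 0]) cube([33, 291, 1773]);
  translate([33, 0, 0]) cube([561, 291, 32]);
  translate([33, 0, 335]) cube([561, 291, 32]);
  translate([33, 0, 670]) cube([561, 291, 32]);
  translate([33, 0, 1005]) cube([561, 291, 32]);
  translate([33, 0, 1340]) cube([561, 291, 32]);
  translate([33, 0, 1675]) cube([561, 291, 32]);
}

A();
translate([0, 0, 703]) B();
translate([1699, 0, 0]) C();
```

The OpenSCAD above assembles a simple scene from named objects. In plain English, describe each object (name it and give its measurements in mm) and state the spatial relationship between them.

A is a rectangular dining table. The top is 1609×630×50 mm with its upper surface at z = 703 mm. It stands on four 48×48 mm square legs, each inset 17 mm from the nearest pair of top edges, running from the floor to the underside of the top. Four apron rails, 48 mm thick and 91 mm tall, run between adjacent legs with their top edges flush with the underside of the top and their outer faces flush with the legs' outer faces.

B is a straight ladder. Two 43×66 mm vertical rails, 2432 mm tall, stand 446 mm apart (outside-to-outside) with their front faces coplanar on the −y side. 8 rungs, each 66 mm deep and 22 mm tall, span between the inner faces of the rails, front faces flush with the rails. The lowest rung's underside is at z = 167 mm and rungs are spaced 304 mm apart (underside to underside).

C is a bookshelf 627 mm wide overall, 291 mm deep and 1773 mm tall. The two sides are 33 mm thick vertical panels. 6 horizontal shelves of 32 mm thickness span between the inner faces of the sides; the lowest shelf sits on the floor and shelves are stacked with a clear vertical gap of 303 mm between each pair.

The ladder is on top of the table. The bookshelf is on the floor beside the table on its +x side.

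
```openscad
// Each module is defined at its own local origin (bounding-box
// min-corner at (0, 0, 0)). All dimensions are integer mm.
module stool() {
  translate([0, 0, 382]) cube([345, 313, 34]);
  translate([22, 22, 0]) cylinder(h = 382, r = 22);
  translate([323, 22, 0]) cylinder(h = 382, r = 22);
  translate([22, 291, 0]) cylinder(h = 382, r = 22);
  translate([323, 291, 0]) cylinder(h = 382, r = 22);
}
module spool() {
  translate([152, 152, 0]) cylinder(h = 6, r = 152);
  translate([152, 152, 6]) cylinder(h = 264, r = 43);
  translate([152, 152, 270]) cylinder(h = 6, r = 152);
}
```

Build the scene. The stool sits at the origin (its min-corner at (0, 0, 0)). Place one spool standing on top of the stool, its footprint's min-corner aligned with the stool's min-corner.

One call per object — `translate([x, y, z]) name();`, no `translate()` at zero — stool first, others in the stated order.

stool();
translate([0, 0, 416]) spool();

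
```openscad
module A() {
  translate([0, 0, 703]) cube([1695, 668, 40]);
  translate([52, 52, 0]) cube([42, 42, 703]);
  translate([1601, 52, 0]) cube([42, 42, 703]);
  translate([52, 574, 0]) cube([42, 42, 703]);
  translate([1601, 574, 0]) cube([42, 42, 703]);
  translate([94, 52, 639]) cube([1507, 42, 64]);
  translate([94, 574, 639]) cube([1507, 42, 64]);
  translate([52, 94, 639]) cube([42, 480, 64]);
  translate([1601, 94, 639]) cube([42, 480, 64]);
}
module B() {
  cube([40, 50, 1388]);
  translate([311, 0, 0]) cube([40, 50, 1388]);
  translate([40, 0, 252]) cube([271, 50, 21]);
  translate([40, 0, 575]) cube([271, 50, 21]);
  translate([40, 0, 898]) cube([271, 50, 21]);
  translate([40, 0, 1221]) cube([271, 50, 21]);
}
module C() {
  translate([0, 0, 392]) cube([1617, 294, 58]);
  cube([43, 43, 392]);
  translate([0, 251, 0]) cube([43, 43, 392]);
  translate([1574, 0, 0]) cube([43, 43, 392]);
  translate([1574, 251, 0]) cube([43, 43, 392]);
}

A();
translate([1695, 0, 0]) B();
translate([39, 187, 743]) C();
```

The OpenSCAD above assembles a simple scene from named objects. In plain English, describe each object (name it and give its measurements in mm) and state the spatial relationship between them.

A is a rectangular dining table. The top is 1695×668×40 mm with its upper surface at z = 743 mm. It stands on four 42×42 mm square legs, each inset 52 mm from the nearest pair of top edges, running from the floor to the underside of the top. Four apron rails, 42 mm thick and 64 mm tall, run between adjacent legs with their top edges flush with the underside of the top and their outer faces flush with the legs' outer faces.

B is a wooden ladder with two side rails of 40×50 mm section and 1388 mm height, set 351 mm apart overall. Between them run 4 rectangular rungs (50 mm deep, 21 mm thick), front faces flush with the rails' −y face. The bottom of the first rung is 252 mm above the floor and each subsequent rung is 323 mm higher than the one below.

C is a bench: a 1617×294 mm seat slab, 58 mm thick, top at z = 450 mm, on four 43×43 mm square legs flush with the seat corners and standing on z = 0.

The ladder is against the table's +x side, with their −y faces flush. The bench is on top of the table, centred.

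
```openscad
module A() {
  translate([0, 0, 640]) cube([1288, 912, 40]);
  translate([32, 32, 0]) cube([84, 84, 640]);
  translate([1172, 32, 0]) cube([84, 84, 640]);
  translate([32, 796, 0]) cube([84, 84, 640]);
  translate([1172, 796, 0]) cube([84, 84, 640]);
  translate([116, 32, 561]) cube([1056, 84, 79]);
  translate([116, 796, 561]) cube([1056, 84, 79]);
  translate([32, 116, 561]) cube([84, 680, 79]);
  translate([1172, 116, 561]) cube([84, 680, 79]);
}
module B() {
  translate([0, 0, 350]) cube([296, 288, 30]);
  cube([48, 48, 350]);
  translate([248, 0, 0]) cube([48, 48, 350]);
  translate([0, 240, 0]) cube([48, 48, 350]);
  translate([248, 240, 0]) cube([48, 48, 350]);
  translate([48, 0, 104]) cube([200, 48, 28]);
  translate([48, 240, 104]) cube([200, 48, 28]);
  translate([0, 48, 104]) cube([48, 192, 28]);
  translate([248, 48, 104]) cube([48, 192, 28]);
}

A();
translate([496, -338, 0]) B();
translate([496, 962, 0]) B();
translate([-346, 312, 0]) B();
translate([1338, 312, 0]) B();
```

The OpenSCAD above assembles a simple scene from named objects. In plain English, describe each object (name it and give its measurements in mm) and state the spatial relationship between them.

A is a table with a 1288×912 mm rectangular top, 40 mm thick, top surface at z = 680 mm, supported by four 84×84 mm square legs, each inset 32 mm from the nearest pair of top edges, running from the floor. Four apron rails, 84 mm thick and 79 mm tall, run between adjacent legs with their top edges flush with the underside of the top and their outer faces flush with the legs' outer faces.

B is a four-legged stool. The seat is a 296×288×30 mm slab whose top surface is at z = 380 mm; four square legs, each 48×48 mm in cross-section, run from the floor (z = 0) to the underside of the seat, each flush with a corner of the seat. Four stretchers, 48 mm wide and 28 mm tall, connect adjacent legs with their undersides at z = 104 mm, each running between the inner faces of the legs it joins and aligned with the legs' outer faces on the other axis.

Four stools sit around the table at the −y, +y, −x, +x sides.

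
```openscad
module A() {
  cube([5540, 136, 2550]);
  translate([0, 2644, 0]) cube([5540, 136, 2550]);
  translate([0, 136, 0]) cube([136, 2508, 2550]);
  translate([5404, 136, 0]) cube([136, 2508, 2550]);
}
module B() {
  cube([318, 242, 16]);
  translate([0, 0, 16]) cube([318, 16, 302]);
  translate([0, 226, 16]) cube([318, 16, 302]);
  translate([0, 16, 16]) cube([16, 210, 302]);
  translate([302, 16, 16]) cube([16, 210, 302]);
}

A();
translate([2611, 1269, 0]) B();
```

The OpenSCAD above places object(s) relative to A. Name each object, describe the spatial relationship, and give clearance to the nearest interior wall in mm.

A is a house frame. B is an open box. The open box sits inside the house frame, centred. The clearance to the nearest interior wall is 1133 mm.

Clearances: x = 2475, y = 1133; minimum 1133 mm.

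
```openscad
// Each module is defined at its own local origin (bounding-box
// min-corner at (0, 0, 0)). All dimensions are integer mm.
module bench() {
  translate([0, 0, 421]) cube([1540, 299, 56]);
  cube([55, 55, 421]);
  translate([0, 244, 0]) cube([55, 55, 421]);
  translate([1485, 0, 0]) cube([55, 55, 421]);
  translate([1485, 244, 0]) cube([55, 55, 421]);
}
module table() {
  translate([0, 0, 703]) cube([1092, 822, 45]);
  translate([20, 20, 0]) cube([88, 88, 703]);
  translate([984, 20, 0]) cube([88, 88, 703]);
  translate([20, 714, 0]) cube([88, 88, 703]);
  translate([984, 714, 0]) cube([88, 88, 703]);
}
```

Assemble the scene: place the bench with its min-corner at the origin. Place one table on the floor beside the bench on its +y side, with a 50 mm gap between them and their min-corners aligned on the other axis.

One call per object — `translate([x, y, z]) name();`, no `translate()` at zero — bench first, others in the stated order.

bench();
translate([0, 349, 0]) table();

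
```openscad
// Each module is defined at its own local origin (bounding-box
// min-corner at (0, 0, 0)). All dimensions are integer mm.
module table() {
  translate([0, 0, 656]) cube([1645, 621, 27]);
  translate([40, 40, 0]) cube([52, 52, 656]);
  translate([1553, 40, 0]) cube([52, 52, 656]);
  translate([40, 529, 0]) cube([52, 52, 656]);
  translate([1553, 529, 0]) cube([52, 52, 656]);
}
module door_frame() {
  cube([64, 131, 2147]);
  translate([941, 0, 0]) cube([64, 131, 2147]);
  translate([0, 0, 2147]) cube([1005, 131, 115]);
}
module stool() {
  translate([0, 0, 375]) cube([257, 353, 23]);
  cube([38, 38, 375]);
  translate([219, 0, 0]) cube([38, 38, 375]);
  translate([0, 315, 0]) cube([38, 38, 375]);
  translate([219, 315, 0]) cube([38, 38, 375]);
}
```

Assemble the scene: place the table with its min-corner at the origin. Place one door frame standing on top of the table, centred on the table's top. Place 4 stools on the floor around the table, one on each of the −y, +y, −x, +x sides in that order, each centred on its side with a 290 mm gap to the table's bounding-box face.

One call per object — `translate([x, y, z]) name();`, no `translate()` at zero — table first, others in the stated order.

table();
translate([320, 245, 683]) door_frame();
translate([694, -643, 0]) stool();
translate([694, 911, 0]) stool();
translate([-547, 134, 0]) stool();
translate([1935, 134, 0]) stool();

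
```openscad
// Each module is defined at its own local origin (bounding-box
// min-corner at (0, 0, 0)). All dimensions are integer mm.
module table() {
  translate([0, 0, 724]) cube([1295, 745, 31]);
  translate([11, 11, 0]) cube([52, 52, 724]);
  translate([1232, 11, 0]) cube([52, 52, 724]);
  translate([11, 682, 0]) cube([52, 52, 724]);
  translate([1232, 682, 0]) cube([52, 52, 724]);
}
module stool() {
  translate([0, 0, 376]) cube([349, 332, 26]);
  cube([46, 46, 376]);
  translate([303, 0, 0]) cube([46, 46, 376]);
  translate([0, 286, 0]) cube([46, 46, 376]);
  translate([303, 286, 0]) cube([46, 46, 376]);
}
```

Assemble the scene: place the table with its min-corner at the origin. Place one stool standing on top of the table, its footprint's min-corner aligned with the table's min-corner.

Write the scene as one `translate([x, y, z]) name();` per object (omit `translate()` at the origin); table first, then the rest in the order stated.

table();
translate([0, 0, 755]) stool();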